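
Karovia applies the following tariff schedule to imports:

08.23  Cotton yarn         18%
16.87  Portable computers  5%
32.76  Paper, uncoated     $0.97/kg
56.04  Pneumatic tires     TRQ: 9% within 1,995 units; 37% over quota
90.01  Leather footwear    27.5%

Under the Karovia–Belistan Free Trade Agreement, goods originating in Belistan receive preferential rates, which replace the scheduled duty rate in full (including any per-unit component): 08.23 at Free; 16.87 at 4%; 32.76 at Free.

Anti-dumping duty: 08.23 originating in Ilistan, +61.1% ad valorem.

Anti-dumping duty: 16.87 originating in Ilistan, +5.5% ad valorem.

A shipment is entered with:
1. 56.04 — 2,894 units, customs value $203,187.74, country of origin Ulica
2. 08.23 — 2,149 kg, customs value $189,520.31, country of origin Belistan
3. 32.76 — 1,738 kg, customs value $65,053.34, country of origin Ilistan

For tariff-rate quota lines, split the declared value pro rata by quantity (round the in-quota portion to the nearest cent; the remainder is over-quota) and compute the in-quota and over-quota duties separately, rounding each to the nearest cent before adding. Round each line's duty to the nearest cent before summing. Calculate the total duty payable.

$37,646.02

Line 1 (56.04, Ulica, 2,894 units, $203,187.74):
Code 56.04 is under a tariff-rate quota (threshold 1,995 units). In-quota: 1,995 units at 9%; over-quota: 899 units at 37%.
Pro-rata value split: in-quota = $203,187.74 × 1,995/2,894 = $140,068.95; over-quota = $203,187.74 − $140,068.95 = $63,118.79.
In-quota duty = $140,068.95 × 9% = $12,606.21. Over-quota duty = $63,118.79 × 37% = $23,353.95.
Line duty = $12,606.21 + $23,353.95 = $35,960.16.
Line 2 (08.23, Belistan, 2,149 kg, $189,520.31):
Base rate for 08.23 is 18%.
Origin Belistan qualifies under the Karovia–Belistan agreement and 08.23 is covered: preferential rate Free applies instead.
The additional-duty order on 08.23 targets Ilistan, not Belistan; it does not apply.
Duty = $189,520.31 × 0% = $0.00.
Line 3 (32.76, Ilistan, 1,738 kg, $65,053.34):
Base rate for 32.76 is $0.97/kg.
32.76 has an FTA preferential rate, but origin Ilistan is not Belistan; base rate stands.
Duty = 1,738 × $0.97 = $1,685.86.
Total = $35,960.16 + $0.00 + $1,685.86 = $37,646.02.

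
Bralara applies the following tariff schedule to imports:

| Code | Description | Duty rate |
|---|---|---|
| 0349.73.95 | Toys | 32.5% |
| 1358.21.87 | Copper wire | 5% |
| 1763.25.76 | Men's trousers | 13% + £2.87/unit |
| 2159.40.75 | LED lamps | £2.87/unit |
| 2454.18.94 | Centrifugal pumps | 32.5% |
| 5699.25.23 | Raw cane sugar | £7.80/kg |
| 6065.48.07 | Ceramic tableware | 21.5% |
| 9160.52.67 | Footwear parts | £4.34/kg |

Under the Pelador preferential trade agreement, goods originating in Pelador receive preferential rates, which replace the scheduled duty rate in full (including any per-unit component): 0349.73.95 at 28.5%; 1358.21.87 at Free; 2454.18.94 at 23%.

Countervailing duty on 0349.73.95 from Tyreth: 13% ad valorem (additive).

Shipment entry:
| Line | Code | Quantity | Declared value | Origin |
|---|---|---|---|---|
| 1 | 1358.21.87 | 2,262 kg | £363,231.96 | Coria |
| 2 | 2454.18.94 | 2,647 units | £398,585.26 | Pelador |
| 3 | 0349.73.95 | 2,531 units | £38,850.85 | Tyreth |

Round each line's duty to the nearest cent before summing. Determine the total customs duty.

Line 1 (1358.21.87, Coria, 2,262 kg, £363,231.96):
Base rate for 1358.21.87 is 5%.
1358.21.87 has an FTA preferential rate, but origin Coria is not Pelador; base rate stands.
Duty = £363,231.96 × 5% = £18,161.60.
Line 2 (2454.18.94, Pelador, 2,647 units, £398,585.26):
Base rate for 2454.18.94 is 32.5%.
Origin Pelador qualifies under the Bralara–Pelador agreement and 2454.18.94 is covered: preferential rate 23% applies instead.
Duty = £398,585.26 × 23% = £91,674.61.
Line 3 (0349.73.95, Tyreth, 2,531 units, £38,850.85):
Base rate for 0349.73.95 is 32.5%.
0349.73.95 has an FTA preferential rate, but origin Tyreth is not Pelador; base rate stands.
Additional duty on 0349.73.95 from Tyreth: +13%. Applied ad valorem rate: 32.5% + 13% = 45.5%.
Duty = £38,850.85 × 45.5% = £17,677.14.
Total = £18,161.60 + £91,674.61 + £17,677.14 = £127,513.35.

£127,513.35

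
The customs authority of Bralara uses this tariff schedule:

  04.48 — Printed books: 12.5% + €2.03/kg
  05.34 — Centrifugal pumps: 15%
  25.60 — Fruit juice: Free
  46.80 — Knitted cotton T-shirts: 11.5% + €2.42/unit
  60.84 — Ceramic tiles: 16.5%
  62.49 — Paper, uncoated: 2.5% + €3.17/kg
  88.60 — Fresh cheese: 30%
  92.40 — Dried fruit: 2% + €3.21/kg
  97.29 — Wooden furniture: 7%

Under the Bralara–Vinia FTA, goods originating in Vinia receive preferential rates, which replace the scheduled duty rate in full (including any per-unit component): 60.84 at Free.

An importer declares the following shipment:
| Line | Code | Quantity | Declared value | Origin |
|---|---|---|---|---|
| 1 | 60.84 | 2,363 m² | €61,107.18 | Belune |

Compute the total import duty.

Line 1 (60.84, Belune, 2,363 m², €61,107.18):
Base rate for 60.84 is 16.5%.
60.84 has an FTA preferential rate, but origin Belune is not Vinia; base rate stands.
Duty = €61,107.18 × 16.5% = €10,082.68.

€10,082.68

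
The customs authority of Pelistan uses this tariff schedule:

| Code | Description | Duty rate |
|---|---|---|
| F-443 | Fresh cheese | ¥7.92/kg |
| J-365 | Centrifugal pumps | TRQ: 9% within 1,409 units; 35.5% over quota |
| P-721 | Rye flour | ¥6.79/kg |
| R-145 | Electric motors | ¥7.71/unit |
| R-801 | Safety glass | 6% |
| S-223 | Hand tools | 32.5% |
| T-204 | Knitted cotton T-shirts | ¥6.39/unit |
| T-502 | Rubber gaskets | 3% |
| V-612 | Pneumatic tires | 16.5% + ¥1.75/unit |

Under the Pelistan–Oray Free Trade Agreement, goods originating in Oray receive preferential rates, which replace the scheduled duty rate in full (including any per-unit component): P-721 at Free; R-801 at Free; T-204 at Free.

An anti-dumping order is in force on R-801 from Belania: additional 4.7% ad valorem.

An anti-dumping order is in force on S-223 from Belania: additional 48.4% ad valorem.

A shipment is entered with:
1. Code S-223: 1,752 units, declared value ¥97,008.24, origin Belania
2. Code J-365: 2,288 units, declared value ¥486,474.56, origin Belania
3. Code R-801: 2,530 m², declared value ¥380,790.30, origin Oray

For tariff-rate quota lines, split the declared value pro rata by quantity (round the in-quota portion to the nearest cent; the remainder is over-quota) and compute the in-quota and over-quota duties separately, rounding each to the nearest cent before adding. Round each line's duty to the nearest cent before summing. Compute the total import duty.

Line 1 (S-223, Belania, 1,752 units, ¥97,008.24):
Base rate for S-223 is 32.5%.
Additional duty on S-223 from Belania: +48.4%. Applied ad valorem rate: 32.5% + 48.4% = 80.9%.
Duty = ¥97,008.24 × 80.9% = ¥78,479.67.
Line 2 (J-365, Belania, 2,288 units, ¥486,474.56):
Code J-365 is under a tariff-rate quota (threshold 1,409 units). In-quota: 1,409 units at 9%; over-quota: 879 units at 35.5%.
Pro-rata value split: in-quota = ¥486,474.56 × 1,409/2,288 = ¥299,581.58; over-quota = ¥486,474.56 − ¥299,581.58 = ¥186,892.98.
In-quota duty = ¥299,581.58 × 9% = ¥26,962.34. Over-quota duty = ¥186,892.98 × 35.5% = ¥66,347.01.
Line duty = ¥26,962.34 + ¥66,347.01 = ¥93,309.35.
Line 3 (R-801, Oray, 2,530 m², ¥380,790.30):
Base rate for R-801 is 6%.
Origin Oray qualifies under the Pelistan–Oray agreement and R-801 is covered: preferential rate Free applies instead.
The additional-duty order on R-801 targets Belania, not Oray; it does not apply.
Duty = ¥380,790.30 × 0% = ¥0.00.
Total = ¥78,479.67 + ¥93,309.35 + ¥0.00 = ¥171,789.02.

¥171,789.02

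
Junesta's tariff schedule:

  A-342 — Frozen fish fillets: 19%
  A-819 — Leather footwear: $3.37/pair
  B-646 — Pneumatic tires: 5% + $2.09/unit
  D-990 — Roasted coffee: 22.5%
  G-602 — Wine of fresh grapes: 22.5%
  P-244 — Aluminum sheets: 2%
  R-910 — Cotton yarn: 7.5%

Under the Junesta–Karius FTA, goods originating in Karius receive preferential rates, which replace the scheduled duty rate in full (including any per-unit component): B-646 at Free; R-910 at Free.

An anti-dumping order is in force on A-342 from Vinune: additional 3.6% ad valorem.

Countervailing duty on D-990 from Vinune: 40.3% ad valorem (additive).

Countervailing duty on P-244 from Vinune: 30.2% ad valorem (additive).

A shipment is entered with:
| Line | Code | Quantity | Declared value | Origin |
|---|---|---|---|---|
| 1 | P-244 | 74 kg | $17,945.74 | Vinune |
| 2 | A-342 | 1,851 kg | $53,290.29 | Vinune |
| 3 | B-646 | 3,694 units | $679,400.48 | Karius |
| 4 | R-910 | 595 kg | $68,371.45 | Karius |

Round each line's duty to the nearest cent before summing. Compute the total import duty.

$17,822.14

Line 1 (P-244, Vinune, 74 kg, $17,945.74):
Base rate for P-244 is 2%.
Additional duty on P-244 from Vinune: +30.2%. Applied ad valorem rate: 2% + 30.2% = 32.2%.
Duty = $17,945.74 × 32.2% = $5,778.53.
Line 2 (A-342, Vinune, 1,851 kg, $53,290.29):
Base rate for A-342 is 19%.
Additional duty on A-342 from Vinune: +3.6%. Applied ad valorem rate: 19% + 3.6% = 22.6%.
Duty = $53,290.29 × 22.6% = $12,043.61.
Line 3 (B-646, Karius, 3,694 units, $679,400.48):
Base rate for B-646 is 5% + $2.09/unit.
Origin Karius qualifies under the Junesta–Karius agreement and B-646 is covered: preferential rate Free applies instead.
Duty = $679,400.48 × 0% = $0.00.
Line 4 (R-910, Karius, 595 kg, $68,371.45):
Base rate for R-910 is 7.5%.
Origin Karius qualifies under the Junesta–Karius agreement and R-910 is covered: preferential rate Free applies instead.
Duty = $68,371.45 × 0% = $0.00.
Total = $5,778.53 + $12,043.61 + $0.00 + $0.00 = $17,822.14.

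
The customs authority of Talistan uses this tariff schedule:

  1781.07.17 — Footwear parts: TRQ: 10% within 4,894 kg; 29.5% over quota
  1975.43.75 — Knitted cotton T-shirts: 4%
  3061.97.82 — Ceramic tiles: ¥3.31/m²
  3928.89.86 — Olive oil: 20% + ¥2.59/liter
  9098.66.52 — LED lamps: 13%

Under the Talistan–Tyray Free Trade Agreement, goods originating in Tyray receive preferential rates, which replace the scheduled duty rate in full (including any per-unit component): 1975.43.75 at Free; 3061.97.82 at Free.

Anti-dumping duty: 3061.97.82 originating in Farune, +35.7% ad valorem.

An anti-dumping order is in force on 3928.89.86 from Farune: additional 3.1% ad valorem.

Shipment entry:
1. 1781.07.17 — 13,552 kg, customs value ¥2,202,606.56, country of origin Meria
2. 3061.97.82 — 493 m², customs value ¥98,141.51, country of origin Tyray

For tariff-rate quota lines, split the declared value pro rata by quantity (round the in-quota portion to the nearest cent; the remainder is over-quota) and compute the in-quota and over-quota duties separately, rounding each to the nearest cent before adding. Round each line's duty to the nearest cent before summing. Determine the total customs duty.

Line 1 (1781.07.17, Meria, 13,552 kg, ¥2,202,606.56):
Code 1781.07.17 is under a tariff-rate quota (threshold 4,894 kg). In-quota: 4,894 kg at 10%; over-quota: 8,658 kg at 29.5%.
Pro-rata value split: in-quota = ¥2,202,606.56 × 4,894/13,552 = ¥795,421.82; over-quota = ¥2,202,606.56 − ¥795,421.82 = ¥1,407,184.74.
In-quota duty = ¥795,421.82 × 10% = ¥79,542.18. Over-quota duty = ¥1,407,184.74 × 29.5% = ¥415,119.50.
Line duty = ¥79,542.18 + ¥415,119.50 = ¥494,661.68.
Line 2 (3061.97.82, Tyray, 493 m², ¥98,141.51):
Base rate for 3061.97.82 is ¥3.31/m².
Origin Tyray qualifies under the Talistan–Tyray agreement and 3061.97.82 is covered: preferential rate Free applies instead.
The additional-duty order on 3061.97.82 targets Farune, not Tyray; it does not apply.
Duty = ¥98,141.51 × 0% = ¥0.00.
Total = ¥494,661.68 + ¥0.00 = ¥494,661.68.

¥494,661.68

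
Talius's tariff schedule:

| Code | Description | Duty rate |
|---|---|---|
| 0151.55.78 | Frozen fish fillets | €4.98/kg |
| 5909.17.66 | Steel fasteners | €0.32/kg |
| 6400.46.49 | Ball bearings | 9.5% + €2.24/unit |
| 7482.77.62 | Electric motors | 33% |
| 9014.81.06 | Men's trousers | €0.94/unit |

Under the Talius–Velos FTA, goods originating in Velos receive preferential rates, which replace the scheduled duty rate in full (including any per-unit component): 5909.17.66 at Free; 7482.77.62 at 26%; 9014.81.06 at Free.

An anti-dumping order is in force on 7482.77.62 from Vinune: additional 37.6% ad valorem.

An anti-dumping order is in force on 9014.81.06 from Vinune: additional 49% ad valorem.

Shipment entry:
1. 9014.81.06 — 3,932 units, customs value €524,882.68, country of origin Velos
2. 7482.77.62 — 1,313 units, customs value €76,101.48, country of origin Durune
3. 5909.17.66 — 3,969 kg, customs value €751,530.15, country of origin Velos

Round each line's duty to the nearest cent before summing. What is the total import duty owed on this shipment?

Line 1 (9014.81.06, Velos, 3,932 units, €524,882.68):
Base rate for 9014.81.06 is €0.94/unit.
Origin Velos qualifies under the Talius–Velos agreement and 9014.81.06 is covered: preferential rate Free applies instead.
The additional-duty order on 9014.81.06 targets Vinune, not Velos; it does not apply.
Duty = €524,882.68 × 0% = €0.00.
Line 2 (7482.77.62, Durune, 1,313 units, €76,101.48):
Base rate for 7482.77.62 is 33%.
7482.77.62 has an FTA preferential rate, but origin Durune is not Velos; base rate stands.
The additional-duty order on 7482.77.62 targets Vinune, not Durune; it does not apply.
Duty = €76,101.48 × 33% = €25,113.49.
Line 3 (5909.17.66, Velos, 3,969 kg, €751,530.15):
Base rate for 5909.17.66 is €0.32/kg.
Origin Velos qualifies under the Talius–Velos agreement and 5909.17.66 is covered: preferential rate Free applies instead.
Duty = €751,530.15 × 0% = €0.00.
Total = €0.00 + €25,113.49 + €0.00 = €25,113.49.

€25,113.49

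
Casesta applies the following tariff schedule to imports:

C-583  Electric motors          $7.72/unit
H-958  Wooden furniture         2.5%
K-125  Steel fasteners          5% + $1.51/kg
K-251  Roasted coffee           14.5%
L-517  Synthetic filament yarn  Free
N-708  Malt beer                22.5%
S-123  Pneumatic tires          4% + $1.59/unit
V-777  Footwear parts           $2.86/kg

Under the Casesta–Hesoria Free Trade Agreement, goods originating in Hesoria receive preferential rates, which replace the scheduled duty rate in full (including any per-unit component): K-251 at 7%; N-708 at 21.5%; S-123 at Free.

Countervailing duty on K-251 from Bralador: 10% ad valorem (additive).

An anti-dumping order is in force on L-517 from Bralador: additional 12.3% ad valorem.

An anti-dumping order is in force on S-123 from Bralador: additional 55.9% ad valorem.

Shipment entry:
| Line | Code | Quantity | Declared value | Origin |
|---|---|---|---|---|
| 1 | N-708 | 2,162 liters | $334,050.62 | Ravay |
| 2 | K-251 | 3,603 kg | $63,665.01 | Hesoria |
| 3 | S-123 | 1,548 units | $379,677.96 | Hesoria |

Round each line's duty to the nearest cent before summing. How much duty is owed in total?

$79,617.94

Line 1 (N-708, Ravay, 2,162 liters, $334,050.62):
Base rate for N-708 is 22.5%.
N-708 has an FTA preferential rate, but origin Ravay is not Hesoria; base rate stands.
Duty = $334,050.62 × 22.5% = $75,161.39.
Line 2 (K-251, Hesoria, 3,603 kg, $63,665.01):
Base rate for K-251 is 14.5%.
Origin Hesoria qualifies under the Casesta–Hesoria agreement and K-251 is covered: preferential rate 7% applies instead.
The additional-duty order on K-251 targets Bralador, not Hesoria; it does not apply.
Duty = $63,665.01 × 7% = $4,456.55.
Line 3 (S-123, Hesoria, 1,548 units, $379,677.96):
Base rate for S-123 is 4% + $1.59/unit.
Origin Hesoria qualifies under the Casesta–Hesoria agreement and S-123 is covered: preferential rate Free applies instead.
The additional-duty order on S-123 targets Bralador, not Hesoria; it does not apply.
Duty = $379,677.96 × 0% = $0.00.
Total = $75,161.39 + $4,456.55 + $0.00 = $79,617.94.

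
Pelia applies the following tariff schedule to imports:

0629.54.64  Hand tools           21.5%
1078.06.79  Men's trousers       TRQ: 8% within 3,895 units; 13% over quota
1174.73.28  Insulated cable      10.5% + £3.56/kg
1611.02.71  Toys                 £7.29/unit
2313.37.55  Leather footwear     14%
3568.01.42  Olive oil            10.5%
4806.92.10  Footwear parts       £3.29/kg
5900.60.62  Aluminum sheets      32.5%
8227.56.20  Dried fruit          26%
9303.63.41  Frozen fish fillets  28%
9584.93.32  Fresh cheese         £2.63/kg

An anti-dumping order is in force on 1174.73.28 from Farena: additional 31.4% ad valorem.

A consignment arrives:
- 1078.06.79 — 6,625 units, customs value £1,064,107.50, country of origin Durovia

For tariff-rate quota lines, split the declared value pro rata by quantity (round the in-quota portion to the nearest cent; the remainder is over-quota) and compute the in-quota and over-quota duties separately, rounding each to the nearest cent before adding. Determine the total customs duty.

£107,053.23

Line 1 (1078.06.79, Durovia, 6,625 units, £1,064,107.50):
Code 1078.06.79 is under a tariff-rate quota (threshold 3,895 units). In-quota: 3,895 units at 8%; over-quota: 2,730 units at 13%.
Pro-rata value split: in-quota = £1,064,107.50 × 3,895/6,625 = £625,614.90; over-quota = £1,064,107.50 − £625,614.90 = £438,492.60.
In-quota duty = £625,614.90 × 8% = £50,049.19. Over-quota duty = £438,492.60 × 13% = £57,004.04.
Line duty = £50,049.19 + £57,004.04 = £107,053.23.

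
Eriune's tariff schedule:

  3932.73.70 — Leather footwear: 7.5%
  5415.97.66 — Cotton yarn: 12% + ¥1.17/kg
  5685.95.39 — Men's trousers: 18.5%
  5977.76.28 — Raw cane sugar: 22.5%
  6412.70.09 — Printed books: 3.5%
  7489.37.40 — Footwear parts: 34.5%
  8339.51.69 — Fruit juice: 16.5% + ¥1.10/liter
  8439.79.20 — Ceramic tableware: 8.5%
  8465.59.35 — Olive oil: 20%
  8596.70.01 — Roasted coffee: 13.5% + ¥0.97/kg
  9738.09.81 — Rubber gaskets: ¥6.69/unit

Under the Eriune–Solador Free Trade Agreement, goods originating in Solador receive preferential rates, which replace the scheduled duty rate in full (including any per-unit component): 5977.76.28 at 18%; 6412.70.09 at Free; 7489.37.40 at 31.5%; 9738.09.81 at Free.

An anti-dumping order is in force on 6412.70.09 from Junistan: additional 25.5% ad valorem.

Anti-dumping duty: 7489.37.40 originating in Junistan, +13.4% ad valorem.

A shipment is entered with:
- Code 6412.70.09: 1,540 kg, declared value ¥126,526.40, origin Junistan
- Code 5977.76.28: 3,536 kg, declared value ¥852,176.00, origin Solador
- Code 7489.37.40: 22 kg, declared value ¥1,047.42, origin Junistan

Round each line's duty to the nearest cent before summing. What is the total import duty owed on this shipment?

Line 1 (6412.70.09, Junistan, 1,540 kg, ¥126,526.40):
Base rate for 6412.70.09 is 3.5%.
6412.70.09 has an FTA preferential rate, but origin Junistan is not Solador; base rate stands.
Additional duty on 6412.70.09 from Junistan: +25.5%. Applied ad valorem rate: 3.5% + 25.5% = 29%.
Duty = ¥126,526.40 × 29% = ¥36,692.66.
Line 2 (5977.76.28, Solador, 3,536 kg, ¥852,176.00):
Base rate for 5977.76.28 is 22.5%.
Origin Solador qualifies under the Eriune–Solador agreement and 5977.76.28 is covered: preferential rate 18% applies instead.
Duty = ¥852,176.00 × 18% = ¥153,391.68.
Line 3 (7489.37.40, Junistan, 22 kg, ¥1,047.42):
Base rate for 7489.37.40 is 34.5%.
7489.37.40 has an FTA preferential rate, but origin Junistan is not Solador; base rate stands.
Additional duty on 7489.37.40 from Junistan: +13.4%. Applied ad valorem rate: 34.5% + 13.4% = 47.9%.
Duty = ¥1,047.42 × 47.9% = ¥501.71.
Total = ¥36,692.66 + ¥153,391.68 + ¥501.71 = ¥190,586.05.

¥190,586.05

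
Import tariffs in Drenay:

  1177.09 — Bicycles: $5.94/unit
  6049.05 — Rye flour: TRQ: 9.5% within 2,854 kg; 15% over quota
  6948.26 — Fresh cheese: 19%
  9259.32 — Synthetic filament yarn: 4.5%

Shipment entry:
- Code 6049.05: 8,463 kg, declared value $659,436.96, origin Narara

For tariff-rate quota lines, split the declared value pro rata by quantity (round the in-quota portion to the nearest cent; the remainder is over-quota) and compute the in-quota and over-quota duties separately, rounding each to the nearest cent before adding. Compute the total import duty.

$86,684.44

Line 1 (6049.05, Narara, 8,463 kg, $659,436.96):
Code 6049.05 is under a tariff-rate quota (threshold 2,854 kg). In-quota: 2,854 kg at 9.5%; over-quota: 5,609 kg at 15%.
Pro-rata value split: in-quota = $659,436.96 × 2,854/8,463 = $222,383.68; over-quota = $659,436.96 − $222,383.68 = $437,053.28.
In-quota duty = $222,383.68 × 9.5% = $21,126.45. Over-quota duty = $437,053.28 × 15% = $65,557.99.
Line duty = $21,126.45 + $65,557.99 = $86,684.44.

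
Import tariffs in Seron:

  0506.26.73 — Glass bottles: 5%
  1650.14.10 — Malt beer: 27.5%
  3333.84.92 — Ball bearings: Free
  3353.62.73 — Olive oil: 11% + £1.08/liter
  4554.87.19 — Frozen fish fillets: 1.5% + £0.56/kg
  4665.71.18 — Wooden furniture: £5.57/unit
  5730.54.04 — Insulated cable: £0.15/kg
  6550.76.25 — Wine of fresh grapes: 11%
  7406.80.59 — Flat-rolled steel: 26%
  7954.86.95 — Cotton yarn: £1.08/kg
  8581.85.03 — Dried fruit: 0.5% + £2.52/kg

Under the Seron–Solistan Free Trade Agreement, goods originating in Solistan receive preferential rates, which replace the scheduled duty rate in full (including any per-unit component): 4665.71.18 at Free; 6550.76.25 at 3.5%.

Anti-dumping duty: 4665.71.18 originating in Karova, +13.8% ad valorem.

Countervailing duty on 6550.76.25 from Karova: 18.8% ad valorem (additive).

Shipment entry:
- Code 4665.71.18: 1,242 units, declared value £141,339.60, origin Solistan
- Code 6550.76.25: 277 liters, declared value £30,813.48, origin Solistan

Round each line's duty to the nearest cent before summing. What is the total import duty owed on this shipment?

Line 1 (4665.71.18, Solistan, 1,242 units, £141,339.60):
Base rate for 4665.71.18 is £5.57/unit.
Origin Solistan qualifies under the Seron–Solistan agreement and 4665.71.18 is covered: preferential rate Free applies instead.
The additional-duty order on 4665.71.18 targets Karova, not Solistan; it does not apply.
Duty = £141,339.60 × 0% = £0.00.
Line 2 (6550.76.25, Solistan, 277 liters, £30,813.48):
Base rate for 6550.76.25 is 11%.
Origin Solistan qualifies under the Seron–Solistan agreement and 6550.76.25 is covered: preferential rate 3.5% applies instead.
The additional-duty order on 6550.76.25 targets Karova, not Solistan; it does not apply.
Duty = £30,813.48 × 3.5% = £1,078.47.
Total = £0.00 + £1,078.47 = £1,078.47.

£1,078.47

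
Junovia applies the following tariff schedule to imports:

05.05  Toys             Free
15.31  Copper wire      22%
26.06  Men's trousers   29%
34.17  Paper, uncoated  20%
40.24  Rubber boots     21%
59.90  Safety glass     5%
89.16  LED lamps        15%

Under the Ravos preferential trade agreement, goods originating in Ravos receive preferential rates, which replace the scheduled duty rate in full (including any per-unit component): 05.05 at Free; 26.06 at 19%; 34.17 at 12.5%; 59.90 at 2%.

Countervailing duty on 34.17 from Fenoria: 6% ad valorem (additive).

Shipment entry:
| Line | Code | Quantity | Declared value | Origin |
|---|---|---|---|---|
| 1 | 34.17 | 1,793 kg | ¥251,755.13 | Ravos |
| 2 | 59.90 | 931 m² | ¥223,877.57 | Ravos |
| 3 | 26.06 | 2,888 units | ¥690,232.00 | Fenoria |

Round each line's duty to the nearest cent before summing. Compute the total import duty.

¥236,114.22

Line 1 (34.17, Ravos, 1,793 kg, ¥251,755.13):
Base rate for 34.17 is 20%.
Origin Ravos qualifies under the Junovia–Ravos agreement and 34.17 is covered: preferential rate 12.5% applies instead.
The additional-duty order on 34.17 targets Fenoria, not Ravos; it does not apply.
Duty = ¥251,755.13 × 12.5% = ¥31,469.39.
Line 2 (59.90, Ravos, 931 m², ¥223,877.57):
Base rate for 59.90 is 5%.
Origin Ravos qualifies under the Junovia–Ravos agreement and 59.90 is covered: preferential rate 2% applies instead.
Duty = ¥223,877.57 × 2% = ¥4,477.55.
Line 3 (26.06, Fenoria, 2,888 units, ¥690,232.00):
Base rate for 26.06 is 29%.
26.06 has an FTA preferential rate, but origin Fenoria is not Ravos; base rate stands.
Duty = ¥690,232.00 × 29% = ¥200,167.28.
Total = ¥31,469.39 + ¥4,477.55 + ¥200,167.28 = ¥236,114.22.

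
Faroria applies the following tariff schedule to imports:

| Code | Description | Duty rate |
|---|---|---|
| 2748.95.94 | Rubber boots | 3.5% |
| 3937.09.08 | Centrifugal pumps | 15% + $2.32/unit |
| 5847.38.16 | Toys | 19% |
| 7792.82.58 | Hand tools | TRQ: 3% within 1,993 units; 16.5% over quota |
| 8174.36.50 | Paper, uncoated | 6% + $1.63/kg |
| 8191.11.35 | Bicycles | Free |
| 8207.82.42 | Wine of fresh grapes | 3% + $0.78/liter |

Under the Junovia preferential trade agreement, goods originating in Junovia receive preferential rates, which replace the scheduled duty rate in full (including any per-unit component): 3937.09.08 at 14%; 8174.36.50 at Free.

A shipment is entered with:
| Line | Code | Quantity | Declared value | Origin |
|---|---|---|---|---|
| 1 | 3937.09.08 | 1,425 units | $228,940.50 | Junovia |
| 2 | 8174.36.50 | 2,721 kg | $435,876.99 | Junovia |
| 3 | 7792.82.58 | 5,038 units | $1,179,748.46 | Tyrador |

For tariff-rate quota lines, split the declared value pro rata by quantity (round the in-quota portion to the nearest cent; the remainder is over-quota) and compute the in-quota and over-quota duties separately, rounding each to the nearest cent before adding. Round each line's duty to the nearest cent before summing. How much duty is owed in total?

$163,705.55

Line 1 (3937.09.08, Junovia, 1,425 units, $228,940.50):
Base rate for 3937.09.08 is 15% + $2.32/unit.
Origin Junovia qualifies under the Faroria–Junovia agreement and 3937.09.08 is covered: preferential rate 14% applies instead.
Duty = $228,940.50 × 14% = $32,051.67.
Line 2 (8174.36.50, Junovia, 2,721 kg, $435,876.99):
Base rate for 8174.36.50 is 6% + $1.63/kg.
Origin Junovia qualifies under the Faroria–Junovia agreement and 8174.36.50 is covered: preferential rate Free applies instead.
Duty = $435,876.99 × 0% = $0.00.
Line 3 (7792.82.58, Tyrador, 5,038 units, $1,179,748.46):
Code 7792.82.58 is under a tariff-rate quota (threshold 1,993 units). In-quota: 1,993 units at 3%; over-quota: 3,045 units at 16.5%.
Pro-rata value split: in-quota = $1,179,748.46 × 1,993/5,038 = $466,700.81; over-quota = $1,179,748.46 − $466,700.81 = $713,047.65.
In-quota duty = $466,700.81 × 3% = $14,001.02. Over-quota duty = $713,047.65 × 16.5% = $117,652.86.
Line duty = $14,001.02 + $117,652.86 = $131,653.88.
Total = $32,051.67 + $0.00 + $131,653.88 = $163,705.55.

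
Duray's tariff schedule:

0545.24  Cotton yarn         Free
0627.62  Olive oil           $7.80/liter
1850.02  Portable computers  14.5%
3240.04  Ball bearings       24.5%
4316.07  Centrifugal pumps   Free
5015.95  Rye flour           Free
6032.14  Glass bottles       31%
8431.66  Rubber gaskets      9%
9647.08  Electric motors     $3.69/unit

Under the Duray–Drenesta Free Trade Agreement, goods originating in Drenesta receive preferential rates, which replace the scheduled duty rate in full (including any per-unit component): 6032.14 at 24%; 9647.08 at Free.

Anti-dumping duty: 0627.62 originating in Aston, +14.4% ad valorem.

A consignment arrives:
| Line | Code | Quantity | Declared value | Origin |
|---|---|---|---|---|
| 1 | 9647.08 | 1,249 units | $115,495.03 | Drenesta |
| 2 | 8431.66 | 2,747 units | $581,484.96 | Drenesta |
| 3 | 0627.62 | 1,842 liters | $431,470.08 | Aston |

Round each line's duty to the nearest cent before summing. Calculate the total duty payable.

$128,832.94

Line 1 (9647.08, Drenesta, 1,249 units, $115,495.03):
Base rate for 9647.08 is $3.69/unit.
Origin Drenesta qualifies under the Duray–Drenesta agreement and 9647.08 is covered: preferential rate Free applies instead.
Duty = $115,495.03 × 0% = $0.00.
Line 2 (8431.66, Drenesta, 2,747 units, $581,484.96):
Base rate for 8431.66 is 9%.
Origin Drenesta is the FTA partner but 8431.66 is not on the preference list; base rate stands.
Duty = $581,484.96 × 9% = $52,333.65.
Line 3 (0627.62, Aston, 1,842 liters, $431,470.08):
Base rate for 0627.62 is $7.80/liter.
Additional duty on 0627.62 from Aston: +14.4% ad valorem. Applied ad valorem rate = 14.4%.
Duty = $431,470.08 × 14.4% + 1,842 × $7.80 = $76,499.29.
Total = $0.00 + $52,333.65 + $76,499.29 = $128,832.94.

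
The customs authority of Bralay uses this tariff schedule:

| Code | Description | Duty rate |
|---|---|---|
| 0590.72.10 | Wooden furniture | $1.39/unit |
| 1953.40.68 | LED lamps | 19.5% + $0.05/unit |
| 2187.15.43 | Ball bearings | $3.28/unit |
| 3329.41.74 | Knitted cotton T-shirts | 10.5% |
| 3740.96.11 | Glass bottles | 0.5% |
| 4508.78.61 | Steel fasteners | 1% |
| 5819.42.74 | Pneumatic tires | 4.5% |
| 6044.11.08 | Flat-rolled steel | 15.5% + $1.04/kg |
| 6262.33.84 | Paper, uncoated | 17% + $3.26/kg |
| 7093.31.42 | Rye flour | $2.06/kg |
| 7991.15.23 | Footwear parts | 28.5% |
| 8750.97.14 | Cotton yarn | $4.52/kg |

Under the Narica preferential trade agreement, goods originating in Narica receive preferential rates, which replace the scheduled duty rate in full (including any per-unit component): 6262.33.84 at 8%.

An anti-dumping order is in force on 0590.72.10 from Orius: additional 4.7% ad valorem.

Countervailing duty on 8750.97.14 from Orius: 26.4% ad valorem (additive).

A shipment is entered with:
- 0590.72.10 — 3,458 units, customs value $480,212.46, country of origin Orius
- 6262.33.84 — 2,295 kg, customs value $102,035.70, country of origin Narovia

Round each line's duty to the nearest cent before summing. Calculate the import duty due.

Line 1 (0590.72.10, Orius, 3,458 units, $480,212.46):
Base rate for 0590.72.10 is $1.39/unit.
Additional duty on 0590.72.10 from Orius: +4.7% ad valorem. Applied ad valorem rate = 4.7%.
Duty = $480,212.46 × 4.7% + 3,458 × $1.39 = $27,376.61.
Line 2 (6262.33.84, Narovia, 2,295 kg, $102,035.70):
Base rate for 6262.33.84 is 17% + $3.26/kg.
6262.33.84 has an FTA preferential rate, but origin Narovia is not Narica; base rate stands.
Duty = $102,035.70 × 17% + 2,295 × $3.26 = $24,827.77.
Total = $27,376.61 + $24,827.77 = $52,204.38.

$52,204.38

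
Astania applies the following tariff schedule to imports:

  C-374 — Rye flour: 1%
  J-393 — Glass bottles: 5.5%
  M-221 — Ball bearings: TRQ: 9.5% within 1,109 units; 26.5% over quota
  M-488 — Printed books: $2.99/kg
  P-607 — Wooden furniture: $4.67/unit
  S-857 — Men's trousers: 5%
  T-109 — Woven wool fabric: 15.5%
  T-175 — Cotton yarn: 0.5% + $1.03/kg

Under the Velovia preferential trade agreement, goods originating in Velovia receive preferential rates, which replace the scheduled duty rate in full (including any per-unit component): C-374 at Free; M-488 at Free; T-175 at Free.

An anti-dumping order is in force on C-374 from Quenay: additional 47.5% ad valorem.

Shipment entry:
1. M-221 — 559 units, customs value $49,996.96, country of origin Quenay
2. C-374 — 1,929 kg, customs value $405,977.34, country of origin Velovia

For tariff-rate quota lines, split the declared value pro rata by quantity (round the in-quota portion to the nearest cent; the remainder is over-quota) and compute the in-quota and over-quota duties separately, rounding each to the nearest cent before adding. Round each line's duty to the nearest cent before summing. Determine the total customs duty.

$4,749.71

Line 1 (M-221, Quenay, 559 units, $49,996.96):
Code M-221 is under a tariff-rate quota (threshold 1,109 units). Quantity 559 units is within the quota, so the in-quota rate 9.5% applies to the full value.
Duty = $49,996.96 × 9.5% = $4,749.71.
Line 2 (C-374, Velovia, 1,929 kg, $405,977.34):
Base rate for C-374 is 1%.
Origin Velovia qualifies under the Astania–Velovia agreement and C-374 is covered: preferential rate Free applies instead.
The additional-duty order on C-374 targets Quenay, not Velovia; it does not apply.
Duty = $405,977.34 × 0% = $0.00.
Total = $4,749.71 + $0.00 = $4,749.71.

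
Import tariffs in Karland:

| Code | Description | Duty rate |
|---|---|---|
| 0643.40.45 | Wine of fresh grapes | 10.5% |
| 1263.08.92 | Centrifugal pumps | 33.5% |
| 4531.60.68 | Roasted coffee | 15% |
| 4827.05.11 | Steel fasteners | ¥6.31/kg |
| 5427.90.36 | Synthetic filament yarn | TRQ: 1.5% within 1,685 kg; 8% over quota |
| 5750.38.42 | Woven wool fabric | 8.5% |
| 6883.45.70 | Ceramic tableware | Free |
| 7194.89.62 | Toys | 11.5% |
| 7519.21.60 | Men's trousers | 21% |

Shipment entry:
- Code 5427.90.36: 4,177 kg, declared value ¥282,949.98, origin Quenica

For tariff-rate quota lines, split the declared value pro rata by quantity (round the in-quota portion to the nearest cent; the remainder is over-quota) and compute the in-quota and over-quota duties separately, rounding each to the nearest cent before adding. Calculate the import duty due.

Line 1 (5427.90.36, Quenica, 4,177 kg, ¥282,949.98):
Code 5427.90.36 is under a tariff-rate quota (threshold 1,685 kg). In-quota: 1,685 kg at 1.5%; over-quota: 2,492 kg at 8%.
Pro-rata value split: in-quota = ¥282,949.98 × 1,685/4,177 = ¥114,141.90; over-quota = ¥282,949.98 − ¥114,141.90 = ¥168,808.08.
In-quota duty = ¥114,141.90 × 1.5% = ¥1,712.13. Over-quota duty = ¥168,808.08 × 8% = ¥13,504.65.
Line duty = ¥1,712.13 + ¥13,504.65 = ¥15,216.78.

¥15,216.78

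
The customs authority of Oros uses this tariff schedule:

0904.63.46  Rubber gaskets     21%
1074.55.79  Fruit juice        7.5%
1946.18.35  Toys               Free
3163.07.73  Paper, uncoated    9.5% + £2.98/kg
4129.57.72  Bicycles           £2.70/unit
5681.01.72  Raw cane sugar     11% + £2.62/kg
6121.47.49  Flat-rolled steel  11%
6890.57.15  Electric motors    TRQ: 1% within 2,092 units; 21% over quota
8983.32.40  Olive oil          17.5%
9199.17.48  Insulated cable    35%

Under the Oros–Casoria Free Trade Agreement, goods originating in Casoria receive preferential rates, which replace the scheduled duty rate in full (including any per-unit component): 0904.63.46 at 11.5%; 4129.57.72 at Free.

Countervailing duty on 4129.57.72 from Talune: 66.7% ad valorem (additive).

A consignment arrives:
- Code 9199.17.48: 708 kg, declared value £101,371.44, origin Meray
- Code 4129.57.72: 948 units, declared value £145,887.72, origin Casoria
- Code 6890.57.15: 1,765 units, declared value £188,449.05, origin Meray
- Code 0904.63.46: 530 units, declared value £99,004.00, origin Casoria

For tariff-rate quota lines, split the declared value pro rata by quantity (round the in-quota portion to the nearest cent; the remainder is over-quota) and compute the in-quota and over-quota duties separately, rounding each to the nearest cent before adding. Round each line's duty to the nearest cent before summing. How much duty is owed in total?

£48,749.95

Line 1 (9199.17.48, Meray, 708 kg, £101,371.44):
Base rate for 9199.17.48 is 35%.
Duty = £101,371.44 × 35% = £35,480.00.
Line 2 (4129.57.72, Casoria, 948 units, £145,887.72):
Base rate for 4129.57.72 is £2.70/unit.
Origin Casoria qualifies under the Oros–Casoria agreement and 4129.57.72 is covered: preferential rate Free applies instead.
The additional-duty order on 4129.57.72 targets Talune, not Casoria; it does not apply.
Duty = £145,887.72 × 0% = £0.00.
Line 3 (6890.57.15, Meray, 1,765 units, £188,449.05):
Code 6890.57.15 is under a tariff-rate quota (threshold 2,092 units). Quantity 1,765 units is within the quota, so the in-quota rate 1% applies to the full value.
Duty = £188,449.05 × 1% = £1,884.49.
Line 4 (0904.63.46, Casoria, 530 units, £99,004.00):
Base rate for 0904.63.46 is 21%.
Origin Casoria qualifies under the Oros–Casoria agreement and 0904.63.46 is covered: preferential rate 11.5% applies instead.
Duty = £99,004.00 × 11.5% = £11,385.46.
Total = £35,480.00 + £0.00 + £1,884.49 + £11,385.46 = £48,749.95.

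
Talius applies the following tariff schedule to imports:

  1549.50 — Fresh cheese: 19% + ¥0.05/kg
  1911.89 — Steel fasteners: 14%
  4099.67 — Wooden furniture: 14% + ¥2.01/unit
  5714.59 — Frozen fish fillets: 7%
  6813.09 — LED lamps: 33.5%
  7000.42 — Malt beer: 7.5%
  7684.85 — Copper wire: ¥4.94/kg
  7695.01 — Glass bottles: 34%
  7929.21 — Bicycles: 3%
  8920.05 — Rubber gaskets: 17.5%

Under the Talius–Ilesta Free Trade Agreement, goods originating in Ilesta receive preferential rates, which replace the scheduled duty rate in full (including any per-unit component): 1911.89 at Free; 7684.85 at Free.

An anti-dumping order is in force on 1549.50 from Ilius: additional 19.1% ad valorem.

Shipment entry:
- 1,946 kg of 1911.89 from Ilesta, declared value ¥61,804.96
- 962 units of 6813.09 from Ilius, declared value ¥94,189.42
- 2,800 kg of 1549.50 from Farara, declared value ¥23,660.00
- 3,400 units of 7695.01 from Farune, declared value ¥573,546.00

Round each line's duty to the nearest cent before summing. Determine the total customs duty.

¥231,194.50

Line 1 (1911.89, Ilesta, 1,946 kg, ¥61,804.96):
Base rate for 1911.89 is 14%.
Origin Ilesta qualifies under the Talius–Ilesta agreement and 1911.89 is covered: preferential rate Free applies instead.
Duty = ¥61,804.96 × 0% = ¥0.00.
Line 2 (6813.09, Ilius, 962 units, ¥94,189.42):
Base rate for 6813.09 is 33.5%.
Duty = ¥94,189.42 × 33.5% = ¥31,553.46.
Line 3 (1549.50, Farara, 2,800 kg, ¥23,660.00):
Base rate for 1549.50 is 19% + ¥0.05/kg.
The additional-duty order on 1549.50 targets Ilius, not Farara; it does not apply.
Duty = ¥23,660.00 × 19% + 2,800 × ¥0.05 = ¥4,635.40.
Line 4 (7695.01, Farune, 3,400 units, ¥573,546.00):
Base rate for 7695.01 is 34%.
Duty = ¥573,546.00 × 34% = ¥195,005.64.
Total = ¥0.00 + ¥31,553.46 + ¥4,635.40 + ¥195,005.64 = ¥231,194.50.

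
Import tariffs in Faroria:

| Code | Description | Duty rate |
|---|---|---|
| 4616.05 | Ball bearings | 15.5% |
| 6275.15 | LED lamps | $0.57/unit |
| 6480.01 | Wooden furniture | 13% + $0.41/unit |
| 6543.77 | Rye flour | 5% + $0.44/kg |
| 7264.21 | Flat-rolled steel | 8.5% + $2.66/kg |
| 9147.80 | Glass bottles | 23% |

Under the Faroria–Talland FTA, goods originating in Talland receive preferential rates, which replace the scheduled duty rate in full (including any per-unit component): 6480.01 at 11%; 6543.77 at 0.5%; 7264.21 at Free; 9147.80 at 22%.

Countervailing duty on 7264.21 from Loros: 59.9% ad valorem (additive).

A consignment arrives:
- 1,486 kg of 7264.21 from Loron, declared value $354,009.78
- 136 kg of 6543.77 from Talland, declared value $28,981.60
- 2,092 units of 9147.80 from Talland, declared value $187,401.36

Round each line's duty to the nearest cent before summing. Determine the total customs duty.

Line 1 (7264.21, Loron, 1,486 kg, $354,009.78):
Base rate for 7264.21 is 8.5% + $2.66/kg.
7264.21 has an FTA preferential rate, but origin Loron is not Talland; base rate stands.
The additional-duty order on 7264.21 targets Loros, not Loron; it does not apply.
Duty = $354,009.78 × 8.5% + 1,486 × $2.66 = $34,043.59.
Line 2 (6543.77, Talland, 136 kg, $28,981.60):
Base rate for 6543.77 is 5% + $0.44/kg.
Origin Talland qualifies under the Faroria–Talland agreement and 6543.77 is covered: preferential rate 0.5% applies instead.
Duty = $28,981.60 × 0.5% = $144.91.
Line 3 (9147.80, Talland, 2,092 units, $187,401.36):
Base rate for 9147.80 is 23%.
Origin Talland qualifies under the Faroria–Talland agreement and 9147.80 is covered: preferential rate 22% applies instead.
Duty = $187,401.36 × 22% = $41,228.30.
Total = $34,043.59 + $144.91 + $41,228.30 = $75,416.80.

$75,416.80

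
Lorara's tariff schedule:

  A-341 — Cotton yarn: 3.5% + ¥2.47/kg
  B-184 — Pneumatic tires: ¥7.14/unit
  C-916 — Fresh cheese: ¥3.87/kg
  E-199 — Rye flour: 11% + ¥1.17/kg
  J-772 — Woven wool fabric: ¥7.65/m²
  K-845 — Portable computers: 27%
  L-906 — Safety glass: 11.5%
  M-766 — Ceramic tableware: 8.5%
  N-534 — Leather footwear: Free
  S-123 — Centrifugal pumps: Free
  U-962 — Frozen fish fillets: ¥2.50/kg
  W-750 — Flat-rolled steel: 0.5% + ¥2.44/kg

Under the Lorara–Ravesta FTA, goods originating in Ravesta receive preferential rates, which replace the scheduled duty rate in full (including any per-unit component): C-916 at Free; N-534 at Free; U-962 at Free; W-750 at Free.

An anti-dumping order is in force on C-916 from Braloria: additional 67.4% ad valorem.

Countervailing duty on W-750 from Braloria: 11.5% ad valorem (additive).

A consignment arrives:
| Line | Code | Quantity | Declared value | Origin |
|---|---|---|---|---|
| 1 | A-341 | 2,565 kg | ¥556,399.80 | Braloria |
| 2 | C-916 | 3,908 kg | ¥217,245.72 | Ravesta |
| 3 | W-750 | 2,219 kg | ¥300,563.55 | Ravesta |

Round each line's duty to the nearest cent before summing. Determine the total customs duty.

¥25,809.54

Line 1 (A-341, Braloria, 2,565 kg, ¥556,399.80):
Base rate for A-341 is 3.5% + ¥2.47/kg.
Duty = ¥556,399.80 × 3.5% + 2,565 × ¥2.47 = ¥25,809.54.
Line 2 (C-916, Ravesta, 3,908 kg, ¥217,245.72):
Base rate for C-916 is ¥3.87/kg.
Origin Ravesta qualifies under the Lorara–Ravesta agreement and C-916 is covered: preferential rate Free applies instead.
The additional-duty order on C-916 targets Braloria, not Ravesta; it does not apply.
Duty = ¥217,245.72 × 0% = ¥0.00.
Line 3 (W-750, Ravesta, 2,219 kg, ¥300,563.55):
Base rate for W-750 is 0.5% + ¥2.44/kg.
Origin Ravesta qualifies under the Lorara–Ravesta agreement and W-750 is covered: preferential rate Free applies instead.
The additional-duty order on W-750 targets Braloria, not Ravesta; it does not apply.
Duty = ¥300,563.55 × 0% = ¥0.00.
Total = ¥25,809.54 + ¥0.00 + ¥0.00 = ¥25,809.54.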